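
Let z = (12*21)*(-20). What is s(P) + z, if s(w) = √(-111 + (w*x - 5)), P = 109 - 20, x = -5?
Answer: -5040 + I*√561 ≈ -5040.0 + 23.685*I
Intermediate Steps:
P = 89
z = -5040 (z = 252*(-20) = -5040)
s(w) = √(-116 - 5*w) (s(w) = √(-111 + (w*(-5) - 5)) = √(-111 + (-5*w - 5)) = √(-111 + (-5 - 5*w)) = √(-116 - 5*w))
s(P) + z = √(-116 - 5*89) - 5040 = √(-116 - 445) - 5040 = √(-561) - 5040 = I*√561 - 5040 = -5040 + I*√561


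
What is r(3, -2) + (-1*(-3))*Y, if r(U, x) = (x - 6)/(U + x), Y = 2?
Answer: -2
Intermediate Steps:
r(U, x) = (-6 + x)/(U + x)
r(3, -2) + (-1*(-3))*Y = (-6 - 2)/(3 - 2) - 1*(-3)*2 = -8/1 + 3*2 = 1*(-8) + 6 = -8 + 6 = -2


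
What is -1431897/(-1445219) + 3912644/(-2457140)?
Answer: -534064013614/887776353415 ≈ -0.60157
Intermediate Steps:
-1431897/(-1445219) + 3912644/(-2457140) = -1431897*(-1/1445219) + 3912644*(-1/2457140) = 1431897/1445219 - 978161/614285 = -534064013614/887776353415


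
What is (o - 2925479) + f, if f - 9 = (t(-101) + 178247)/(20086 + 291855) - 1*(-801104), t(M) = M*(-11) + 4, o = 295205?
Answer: -570590132139/311941 ≈ -1.8292e+6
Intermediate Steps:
t(M) = 4 - 11*M (t(M) = -11*M + 4 = 4 - 11*M)
f = 249900169695/311941 (f = 9 + (((4 - 11*(-101)) + 178247)/(20086 + 291855) - 1*(-801104)) = 9 + (((4 + 1111) + 178247)/311941 + 801104) = 9 + ((1115 + 178247)*(1/311941) + 801104) = 9 + (179362*(1/311941) + 801104) = 9 + (179362/311941 + 801104) = 9 + 249897362226/311941 = 249900169695/311941 ≈ 8.0111e+5)
(o - 2925479) + f = (295205 - 2925479) + 249900169695/311941 = -2630274 + 249900169695/311941 = -570590132139/311941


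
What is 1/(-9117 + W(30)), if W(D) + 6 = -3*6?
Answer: -1/9141 ≈ -0.00010940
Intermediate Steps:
W(D) = -24 (W(D) = -6 - 3*6 = -6 - 18 = -24)
1/(-9117 + W(30)) = 1/(-9117 - 24) = 1/(-9141) = -1/9141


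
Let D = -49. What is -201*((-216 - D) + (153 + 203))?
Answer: -37989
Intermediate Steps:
-201*((-216 - D) + (153 + 203)) = -201*((-216 - 1*(-49)) + (153 + 203)) = -201*((-216 + 49) + 356) = -201*(-167 + 356) = -201*189 = -37989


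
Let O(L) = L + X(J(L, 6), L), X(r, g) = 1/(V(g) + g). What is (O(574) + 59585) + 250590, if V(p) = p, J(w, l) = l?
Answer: 356739853/1148 ≈ 3.1075e+5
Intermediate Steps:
X(r, g) = 1/(2*g) (X(r, g) = 1/(g + g) = 1/(2*g))
O(L) = L + 1/(2*L)
(O(574) + 59585) + 250590 = ((574 + (½)/574) + 59585) + 250590 = ((574 + (½)*(1/574)) + 59585) + 250590 = ((574 + 1/1148) + 59585) + 250590 = (658953/1148 + 59585) + 250590 = 69062533/1148 + 250590 = 356739853/1148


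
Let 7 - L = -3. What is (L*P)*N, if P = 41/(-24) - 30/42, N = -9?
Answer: 6105/28 ≈ 218.04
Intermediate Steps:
L = 10 (L = 7 - 1*(-3) = 7 + 3 = 10)
P = -407/168 (P = 41*(-1/24) - 30*1/42 = -41/24 - 5/7 = -407/168 ≈ -2.4226)
(L*P)*N = (10*(-407/168))*(-9) = -2035/84*(-9) = 6105/28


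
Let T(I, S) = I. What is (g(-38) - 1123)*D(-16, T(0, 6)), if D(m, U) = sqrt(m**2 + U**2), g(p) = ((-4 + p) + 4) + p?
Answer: -19184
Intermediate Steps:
g(p) = 2*p (g(p) = p + p = 2*p)
D(m, U) = sqrt(U**2 + m**2)
(g(-38) - 1123)*D(-16, T(0, 6)) = (2*(-38) - 1123)*sqrt(0**2 + (-16)**2) = (-76 - 1123)*sqrt(0 + 256) = -1199*sqrt(256) = -1199*16 = -19184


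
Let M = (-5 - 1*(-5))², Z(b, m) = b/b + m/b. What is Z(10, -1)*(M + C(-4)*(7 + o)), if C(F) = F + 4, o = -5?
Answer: 0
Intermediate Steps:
Z(b, m) = 1 + m/b
C(F) = 4 + F
M = 0 (M = (-5 + 5)² = 0² = 0)
Z(10, -1)*(M + C(-4)*(7 + o)) = ((10 - 1)/10)*(0 + (4 - 4)*(7 - 5)) = ((⅒)*9)*(0 + 0*2) = 9*(0 + 0)/10 = (9/10)*0 = 0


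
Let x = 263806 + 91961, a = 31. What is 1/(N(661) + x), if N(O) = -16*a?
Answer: 1/355271 ≈ 2.8148e-6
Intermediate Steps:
x = 355767
N(O) = -496 (N(O) = -16*31 = -496)
1/(N(661) + x) = 1/(-496 + 355767) = 1/355271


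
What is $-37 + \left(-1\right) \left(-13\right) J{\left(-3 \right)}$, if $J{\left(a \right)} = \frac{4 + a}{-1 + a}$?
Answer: $- \frac{161}{4} \approx -40.25$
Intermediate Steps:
$J{\left(a \right)} = \frac{4 + a}{-1 + a}$
$-37 + \left(-1\right) \left(-13\right) J{\left(-3 \right)} = -37 + \left(-1\right) \left(-13\right) \frac{4 - 3}{-1 - 3} = -37 + 13 \frac{1}{-4} \cdot 1 = -37 + 13 \left(\left(- \frac{1}{4}\right) 1\right) = -37 + 13 \left(- \frac{1}{4}\right) = -37 - \frac{13}{4} = - \frac{161}{4}$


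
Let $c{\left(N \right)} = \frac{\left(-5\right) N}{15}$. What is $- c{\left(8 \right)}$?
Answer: $\frac{8}{3} \approx 2.6667$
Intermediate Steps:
$c{\left(N \right)} = - \frac{N}{3}$ ($c{\left(N \right)} = - 5 N \frac{1}{15} = - \frac{N}{3}$)
$- c{\left(8 \right)} = - \frac{\left(-1\right) 8}{3} = \left(-1\right) \left(- \frac{8}{3}\right) = \frac{8}{3}$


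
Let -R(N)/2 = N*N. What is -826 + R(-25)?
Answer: -2076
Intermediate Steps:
R(N) = -2*N**2 (R(N) = -2*N*N = -2*N**2)
-826 + R(-25) = -826 - 2*(-25)**2 = -826 - 2*625 = -826 - 1250 = -2076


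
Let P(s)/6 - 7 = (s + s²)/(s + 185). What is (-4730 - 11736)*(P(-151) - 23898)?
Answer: 5558954532/17 ≈ 3.2700e+8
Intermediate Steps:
P(s) = 42 + 6*(s + s²)/(185 + s) (P(s) = 42 + 6*((s + s²)/(s + 185)) = 42 + 6*((s + s²)/(185 + s)) = 42 + 6*(s + s²)/(185 + s))
(-4730 - 11736)*(P(-151) - 23898) = (-4730 - 11736)*(6*(1295 + (-151)² + 8*(-151))/(185 - 151) - 23898) = -16466*(6*(1295 + 22801 - 1208)/34 - 23898) = -16466*(6*(1/34)*22888 - 23898) = -16466*(68664/17 - 23898) = -16466*(-337602/17) = 5558954532/17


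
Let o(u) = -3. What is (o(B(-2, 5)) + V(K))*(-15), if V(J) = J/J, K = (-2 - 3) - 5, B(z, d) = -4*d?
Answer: 30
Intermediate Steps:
K = -10 (K = -5 - 5 = -10)
V(J) = 1
(o(B(-2, 5)) + V(K))*(-15) = (-3 + 1)*(-15) = -2*(-15) = 30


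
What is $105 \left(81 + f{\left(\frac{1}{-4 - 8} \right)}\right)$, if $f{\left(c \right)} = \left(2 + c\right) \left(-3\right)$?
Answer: $\frac{31605}{4} \approx 7901.3$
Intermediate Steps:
$f{\left(c \right)} = -6 - 3 c$
$105 \left(81 + f{\left(\frac{1}{-4 - 8} \right)}\right) = 105 \left(81 - \left(6 + \frac{3}{-4 - 8}\right)\right) = 105 \left(81 - \left(6 + \frac{3}{-12}\right)\right) = 105 \left(81 - \frac{23}{4}\right) = 105 \cdot \frac{301}{4} = \frac{31605}{4}$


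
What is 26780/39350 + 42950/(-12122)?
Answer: -68272767/23850035 ≈ -2.8626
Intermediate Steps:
26780/39350 + 42950/(-12122) = 26780*(1/39350) + 42950*(-1/12122) = 2678/3935 - 21475/6061 = -68272767/23850035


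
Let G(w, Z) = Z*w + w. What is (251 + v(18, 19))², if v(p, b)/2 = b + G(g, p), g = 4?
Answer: 194481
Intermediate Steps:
G(w, Z) = w + Z*w
v(p, b) = 8 + 2*b + 8*p (v(p, b) = 2*(b + 4*(1 + p)) = 2*(b + (4 + 4*p)) = 2*(4 + b + 4*p) = 8 + 2*b + 8*p)
(251 + v(18, 19))² = (251 + (8 + 2*19 + 8*18))² = (251 + (8 + 38 + 144))² = (251 + 190)² = 441² = 194481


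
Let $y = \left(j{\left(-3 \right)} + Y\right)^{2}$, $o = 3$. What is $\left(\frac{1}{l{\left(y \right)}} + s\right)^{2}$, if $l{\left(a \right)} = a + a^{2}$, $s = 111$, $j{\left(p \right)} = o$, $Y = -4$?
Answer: $\frac{49729}{4} \approx 12432.0$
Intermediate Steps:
$j{\left(p \right)} = 3$
$y = 1$ ($y = \left(3 - 4\right)^{2} = \left(-1\right)^{2} = 1$)
$\left(\frac{1}{l{\left(y \right)}} + s\right)^{2} = \left(\frac{1}{1 \left(1 + 1\right)} + 111\right)^{2} = \left(\frac{1}{1 \cdot 2} + 111\right)^{2} = \left(\frac{1}{2} + 111\right)^{2} = \left(\frac{223}{2}\right)^{2} = \frac{49729}{4}$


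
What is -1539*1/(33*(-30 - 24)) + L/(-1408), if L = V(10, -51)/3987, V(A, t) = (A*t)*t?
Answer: 267899/311872 ≈ 0.85900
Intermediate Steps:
V(A, t) = A*t²
L = 2890/443 (L = (10*(-51)²)/3987 = (10*2601)*(1/3987) = 26010*(1/3987) = 2890/443 ≈ 6.5237)
-1539*1/(33*(-30 - 24)) + L/(-1408) = -1539*1/(33*(-30 - 24)) + (2890/443)/(-1408) = -1539/((-54*33)) + (2890/443)*(-1/1408) = -1539/(-1782) - 1445/311872 = -1539*(-1/1782) - 1445/311872 = 19/22 - 1445/311872 = 267899/311872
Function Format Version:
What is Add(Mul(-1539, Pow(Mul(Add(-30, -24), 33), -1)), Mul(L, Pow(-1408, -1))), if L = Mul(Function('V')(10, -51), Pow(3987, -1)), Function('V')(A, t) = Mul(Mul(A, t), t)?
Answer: Rational(267899, 311872) ≈ 0.85900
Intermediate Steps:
Function('V')(A, t) = Mul(A, Pow(t, 2))
L = Rational(2890, 443) (L = Mul(Mul(10, Pow(-51, 2)), Pow(3987, -1)) = Mul(Mul(10, 2601), Rational(1, 3987)) = Mul(26010, Rational(1, 3987)) = Rational(2890, 443) ≈ 6.5237)
Add(Mul(-1539, Pow(Mul(Add(-30, -24), 33), -1)), Mul(L, Pow(-1408, -1))) = Add(Mul(-1539, Pow(Mul(Add(-30, -24), 33), -1)), Mul(Rational(2890, 443), Pow(-1408, -1))) = Add(Mul(-1539, Pow(Mul(-54, 33), -1)), Mul(Rational(2890, 443), Rational(-1, 1408))) = Add(Mul(-1539, Pow(-1782, -1)), Rational(-1445, 311872)) = Add(Mul(-1539, Rational(-1, 1782)), Rational(-1445, 311872)) = Add(Rational(19, 22), Rational(-1445, 311872)) = Rational(267899, 311872)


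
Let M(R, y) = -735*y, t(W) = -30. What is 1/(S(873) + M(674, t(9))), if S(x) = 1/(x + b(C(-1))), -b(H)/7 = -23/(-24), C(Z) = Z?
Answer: 20791/458441574 ≈ 4.5351e-5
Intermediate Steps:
b(H) = -161/24 (b(H) = -(-161)/(-24) = -(-161)*(-1)/24 = -7*23/24 = -161/24)
S(x) = 1/(-161/24 + x) (S(x) = 1/(x - 161/24) = 1/(-161/24 + x))
1/(S(873) + M(674, t(9))) = 1/(24/(-161 + 24*873) - 735*(-30)) = 1/(24/(-161 + 20952) + 22050) = 1/(24/20791 + 22050) = 1/(458441574/20791) = 20791/458441574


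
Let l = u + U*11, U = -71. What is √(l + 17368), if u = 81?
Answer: 6*√463 ≈ 129.10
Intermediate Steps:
l = -700 (l = 81 - 71*11 = 81 - 781 = -700)
√(l + 17368) = √(-700 + 17368) = √16668 = 6*√463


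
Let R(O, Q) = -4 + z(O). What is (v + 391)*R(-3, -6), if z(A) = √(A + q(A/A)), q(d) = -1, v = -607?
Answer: 864 - 432*I ≈ 864.0 - 432.0*I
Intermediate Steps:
z(A) = √(-1 + A) (z(A) = √(A - 1) = √(-1 + A))
R(O, Q) = -4 + √(-1 + O)
(v + 391)*R(-3, -6) = (-607 + 391)*(-4 + √(-1 - 3)) = -216*(-4 + √(-4)) = -216*(-4 + 2*I) = 864 - 432*I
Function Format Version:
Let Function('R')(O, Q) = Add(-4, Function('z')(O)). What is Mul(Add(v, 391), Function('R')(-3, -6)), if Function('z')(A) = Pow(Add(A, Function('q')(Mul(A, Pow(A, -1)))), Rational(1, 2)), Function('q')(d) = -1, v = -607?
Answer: Add(864, Mul(-432, I)) ≈ Add(864.00, Mul(-432.00, I))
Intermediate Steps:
Function('z')(A) = Pow(Add(-1, A), Rational(1, 2)) (Function('z')(A) = Pow(Add(A, -1), Rational(1, 2)) = Pow(Add(-1, A), Rational(1, 2)))
Function('R')(O, Q) = Add(-4, Pow(Add(-1, O), Rational(1, 2)))
Mul(Add(v, 391), Function('R')(-3, -6)) = Mul(Add(-607, 391), Add(-4, Pow(Add(-1, -3), Rational(1, 2)))) = Mul(-216, Add(-4, Pow(-4, Rational(1, 2)))) = Mul(-216, Add(-4, Mul(2, I))) = Add(864, Mul(-432, I))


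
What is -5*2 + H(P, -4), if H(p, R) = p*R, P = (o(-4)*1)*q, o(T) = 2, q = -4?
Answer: 22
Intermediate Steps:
P = -8 (P = (2*1)*(-4) = 2*(-4) = -8)
H(p, R) = R*p
-5*2 + H(P, -4) = -5*2 - 4*(-8) = -10 + 32 = 22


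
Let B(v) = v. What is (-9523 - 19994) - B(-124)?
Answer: -29393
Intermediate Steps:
(-9523 - 19994) - B(-124) = (-9523 - 19994) - 1*(-124) = -29517 + 124 = -29393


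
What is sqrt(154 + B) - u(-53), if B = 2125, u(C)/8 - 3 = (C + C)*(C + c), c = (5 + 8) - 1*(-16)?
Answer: -20376 + sqrt(2279) ≈ -20328.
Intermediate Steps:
c = 29 (c = 13 + 16 = 29)
u(C) = 24 + 16*C*(29 + C) (u(C) = 24 + 8*((C + C)*(C + 29)) = 24 + 8*((2*C)*(29 + C)) = 24 + 8*(2*C*(29 + C)) = 24 + 16*C*(29 + C))
sqrt(154 + B) - u(-53) = sqrt(154 + 2125) - (24 + 16*(-53)**2 + 464*(-53)) = sqrt(2279) - (24 + 16*2809 - 24592) = sqrt(2279) - (24 + 44944 - 24592) = sqrt(2279) - 1*20376 = sqrt(2279) - 20376 = -20376 + sqrt(2279)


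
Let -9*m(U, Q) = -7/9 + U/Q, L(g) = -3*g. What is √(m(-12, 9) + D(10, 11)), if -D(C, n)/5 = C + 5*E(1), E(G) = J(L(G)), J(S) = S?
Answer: 2*√511/9 ≈ 5.0234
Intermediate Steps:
E(G) = -3*G
D(C, n) = 75 - 5*C (D(C, n) = -5*(C + 5*(-3*1)) = -5*(C + 5*(-3)) = -5*(C - 15) = -5*(-15 + C) = 75 - 5*C)
m(U, Q) = 7/81 - U/(9*Q) (m(U, Q) = -(-7/9 + U/Q)/9 = 7/81 - U/(9*Q))
√(m(-12, 9) + D(10, 11)) = √((7/81 - ⅑*(-12)/9) + (75 - 5*10)) = √((7/81 - ⅑*(-12)*⅑) + (75 - 50)) = √((7/81 + 4/27) + 25) = √(19/81 + 25) = √(2044/81) = 2*√511/9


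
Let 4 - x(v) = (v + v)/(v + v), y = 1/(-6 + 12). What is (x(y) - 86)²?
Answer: 6889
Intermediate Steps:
y = ⅙ (y = 1/6 = ⅙ ≈ 0.16667)
x(v) = 3 (x(v) = 4 - (v + v)/(v + v) = 4 - 2*v/(2*v) = 4 - 2*v*1/(2*v) = 4 - 1*1 = 4 - 1 = 3)
(x(y) - 86)² = (3 - 86)² = (-83)² = 6889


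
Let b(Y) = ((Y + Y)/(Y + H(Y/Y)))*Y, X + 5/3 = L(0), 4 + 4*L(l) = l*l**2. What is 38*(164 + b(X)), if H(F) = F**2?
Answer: 88616/15 ≈ 5907.7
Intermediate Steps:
L(l) = -1 + l**3/4 (L(l) = -1 + (l*l**2)/4 = -1 + l**3/4)
X = -8/3 (X = -5/3 + (-1 + (1/4)*0**3) = -5/3 + (-1 + (1/4)*0) = -5/3 + (-1 + 0) = -5/3 - 1 = -8/3 ≈ -2.6667)
b(Y) = 2*Y**2/(1 + Y) (b(Y) = ((Y + Y)/(Y + (Y/Y)**2))*Y = ((2*Y)/(Y + 1**2))*Y = ((2*Y)/(Y + 1))*Y = ((2*Y)/(1 + Y))*Y = (2*Y/(1 + Y))*Y = 2*Y**2/(1 + Y))
38*(164 + b(X)) = 38*(164 + 2*(-8/3)**2/(1 - 8/3)) = 38*(164 + 2*(64/9)/(-5/3)) = 38*(164 + 2*(64/9)*(-3/5)) = 38*(164 - 128/15) = 38*(2332/15) = 88616/15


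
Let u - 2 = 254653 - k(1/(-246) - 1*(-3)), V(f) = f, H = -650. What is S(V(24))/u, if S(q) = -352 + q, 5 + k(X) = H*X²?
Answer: -9924624/7882032205 ≈ -0.0012591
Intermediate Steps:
k(X) = -5 - 650*X²
u = 7882032205/30258 (u = 2 + (254653 - (-5 - 650*(1/(-246) - 1*(-3))²)) = 2 + (254653 - (-5 - 650*(-1/246 + 3)²)) = 2 + (254653 - (-5 - 650*(737/246)²)) = 2 + (254653 - (-5 - 650*543169/60516)) = 2 + (254653 - (-5 - 176529925/30258)) = 2 + (254653 - 1*(-176681215/30258)) = 2 + (254653 + 176681215/30258) = 2 + 7881971689/30258 = 7882032205/30258 ≈ 2.6049e+5)
S(V(24))/u = (-352 + 24)/(7882032205/30258) = -328*30258/7882032205 = -9924624/7882032205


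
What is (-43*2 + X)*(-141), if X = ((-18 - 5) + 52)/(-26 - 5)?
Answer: 379995/31 ≈ 12258.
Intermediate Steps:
X = -29/31 (X = (-23 + 52)/(-31) = 29*(-1/31) = -29/31 ≈ -0.93548)
(-43*2 + X)*(-141) = (-43*2 - 29/31)*(-141) = (-86 - 29/31)*(-141) = -2695/31*(-141) = 379995/31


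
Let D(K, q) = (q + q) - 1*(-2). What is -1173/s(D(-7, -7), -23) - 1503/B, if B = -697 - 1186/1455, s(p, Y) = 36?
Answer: -370748131/12183852 ≈ -30.429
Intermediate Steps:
D(K, q) = 2 + 2*q (D(K, q) = 2*q + 2 = 2 + 2*q)
B = -1015321/1455 (B = -697 - 1186/1455 = -1015321/1455 ≈ -697.82)
-1173/s(D(-7, -7), -23) - 1503/B = -1173/36 - 1503/(-1015321/1455) = -1173*1/36 - 1503*(-1455/1015321) = -391/12 + 2186865/1015321 = -370748131/12183852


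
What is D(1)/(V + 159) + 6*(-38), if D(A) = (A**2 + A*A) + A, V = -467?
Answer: -70227/308 ≈ -228.01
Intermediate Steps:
D(A) = A + 2*A**2 (D(A) = (A**2 + A**2) + A = 2*A**2 + A = A + 2*A**2)
D(1)/(V + 159) + 6*(-38) = (1*(1 + 2*1))/(-467 + 159) + 6*(-38) = (1*(1 + 2))/(-308) - 228 = -3/308 - 228 = -70227/308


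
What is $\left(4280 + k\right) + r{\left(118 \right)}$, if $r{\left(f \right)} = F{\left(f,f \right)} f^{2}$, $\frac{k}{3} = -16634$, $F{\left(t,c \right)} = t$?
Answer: $1597410$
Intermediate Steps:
$k = -49902$ ($k = 3 \left(-16634\right) = -49902$)
$r{\left(f \right)} = f^{3}$ ($r{\left(f \right)} = f f^{2} = f^{3}$)
$\left(4280 + k\right) + r{\left(118 \right)} = \left(4280 - 49902\right) + 118^{3} = -45622 + 1643032 = 1597410$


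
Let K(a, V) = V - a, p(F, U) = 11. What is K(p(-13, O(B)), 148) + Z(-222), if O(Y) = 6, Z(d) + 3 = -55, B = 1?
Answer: 79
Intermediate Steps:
Z(d) = -58 (Z(d) = -3 - 55 = -58)
K(p(-13, O(B)), 148) + Z(-222) = (148 - 1*11) - 58 = (148 - 11) - 58 = 137 - 58 = 79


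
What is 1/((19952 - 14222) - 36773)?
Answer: -1/31043 ≈ -3.2213e-5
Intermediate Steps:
1/((19952 - 14222) - 36773) = 1/(5730 - 36773) = 1/(-31043) = -1/31043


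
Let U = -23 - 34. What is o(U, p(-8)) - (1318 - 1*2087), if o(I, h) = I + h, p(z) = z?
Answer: 704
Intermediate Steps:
U = -57
o(U, p(-8)) - (1318 - 1*2087) = (-57 - 8) - (1318 - 1*2087) = -65 - (1318 - 2087) = -65 - 1*(-769) = -65 + 769 = 704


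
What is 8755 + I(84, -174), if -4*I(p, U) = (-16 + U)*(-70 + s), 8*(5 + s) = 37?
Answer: 86595/16 ≈ 5412.2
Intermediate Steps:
s = -3/8 (s = -5 + (1/8)*37 = -5 + 37/8 = -3/8 ≈ -0.37500)
I(p, U) = -563/2 + 563*U/32 (I(p, U) = -(-16 + U)*(-70 - 3/8)/4 = -(-16 + U)*(-563)/(4*8) = -(1126 - 563*U/8)/4 = -563/2 + 563*U/32)
8755 + I(84, -174) = 8755 + (-563/2 + (563/32)*(-174)) = 8755 + (-563/2 - 48981/16) = 8755 - 53485/16 = 86595/16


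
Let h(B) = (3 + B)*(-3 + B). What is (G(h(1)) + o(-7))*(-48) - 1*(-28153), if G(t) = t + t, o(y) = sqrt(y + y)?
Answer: 28921 - 48*I*sqrt(14) ≈ 28921.0 - 179.6*I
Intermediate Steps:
o(y) = sqrt(2)*sqrt(y) (o(y) = sqrt(2*y) = sqrt(2)*sqrt(y))
h(B) = (-3 + B)*(3 + B)
G(t) = 2*t
(G(h(1)) + o(-7))*(-48) - 1*(-28153) = (2*(-9 + 1**2) + sqrt(2)*sqrt(-7))*(-48) - 1*(-28153) = (2*(-9 + 1) + sqrt(2)*(I*sqrt(7)))*(-48) + 28153 = (2*(-8) + I*sqrt(14))*(-48) + 28153 = (-16 + I*sqrt(14))*(-48) + 28153 = (768 - 48*I*sqrt(14)) + 28153 = 28921 - 48*I*sqrt(14)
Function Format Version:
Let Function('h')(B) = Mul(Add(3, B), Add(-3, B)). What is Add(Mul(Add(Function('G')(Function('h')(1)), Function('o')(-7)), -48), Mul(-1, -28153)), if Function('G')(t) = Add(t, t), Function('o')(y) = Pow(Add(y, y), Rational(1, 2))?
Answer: Add(28921, Mul(-48, I, Pow(14, Rational(1, 2)))) ≈ Add(28921., Mul(-179.60, I))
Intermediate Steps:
Function('o')(y) = Mul(Pow(2, Rational(1, 2)), Pow(y, Rational(1, 2))) (Function('o')(y) = Pow(Mul(2, y), Rational(1, 2)) = Mul(Pow(2, Rational(1, 2)), Pow(y, Rational(1, 2))))
Function('h')(B) = Mul(Add(-3, B), Add(3, B))
Function('G')(t) = Mul(2, t)
Add(Mul(Add(Function('G')(Function('h')(1)), Function('o')(-7)), -48), Mul(-1, -28153)) = Add(Mul(Add(Mul(2, Add(-9, Pow(1, 2))), Mul(Pow(2, Rational(1, 2)), Pow(-7, Rational(1, 2)))), -48), Mul(-1, -28153)) = Add(Mul(Add(Mul(2, Add(-9, 1)), Mul(Pow(2, Rational(1, 2)), Mul(I, Pow(7, Rational(1, 2))))), -48), 28153) = Add(Mul(Add(Mul(2, -8), Mul(I, Pow(14, Rational(1, 2)))), -48), 28153) = Add(Mul(Add(-16, Mul(I, Pow(14, Rational(1, 2)))), -48), 28153) = Add(Add(768, Mul(-48, I, Pow(14, Rational(1, 2)))), 28153) = Add(28921, Mul(-48, I, Pow(14, Rational(1, 2))))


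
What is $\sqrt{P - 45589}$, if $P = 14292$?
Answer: $i \sqrt{31297} \approx 176.91 i$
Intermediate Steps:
$\sqrt{P - 45589} = \sqrt{14292 - 45589} = \sqrt{-31297} = i \sqrt{31297}$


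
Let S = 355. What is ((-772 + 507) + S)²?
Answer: 8100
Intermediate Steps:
((-772 + 507) + S)² = ((-772 + 507) + 355)² = (-265 + 355)² = 90² = 8100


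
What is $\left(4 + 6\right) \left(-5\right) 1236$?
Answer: $-61800$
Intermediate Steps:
$\left(4 + 6\right) \left(-5\right) 1236 = 10 \left(-5\right) 1236 = \left(-50\right) 1236 = -61800$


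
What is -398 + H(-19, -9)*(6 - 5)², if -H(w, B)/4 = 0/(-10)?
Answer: -398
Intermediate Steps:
H(w, B) = 0 (H(w, B) = -0/(-10) = -0*(-1)/10 = -4*0 = 0)
-398 + H(-19, -9)*(6 - 5)² = -398 + 0*(6 - 5)² = -398 + 0*1² = -398 + 0*1 = -398 + 0 = -398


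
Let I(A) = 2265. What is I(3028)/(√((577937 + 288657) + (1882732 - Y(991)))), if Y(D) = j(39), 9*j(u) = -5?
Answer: 6795*√24743939/24743939 ≈ 1.3660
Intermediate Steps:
j(u) = -5/9 (j(u) = (⅑)*(-5) = -5/9)
Y(D) = -5/9
I(3028)/(√((577937 + 288657) + (1882732 - Y(991)))) = 2265/(√((577937 + 288657) + (1882732 - 1*(-5/9)))) = 2265/(√(866594 + (1882732 + 5/9))) = 2265/(√(866594 + 16944593/9)) = 2265/(√(24743939/9)) = 2265/((√24743939/3)) = 2265*(3*√24743939/24743939) = 6795*√24743939/24743939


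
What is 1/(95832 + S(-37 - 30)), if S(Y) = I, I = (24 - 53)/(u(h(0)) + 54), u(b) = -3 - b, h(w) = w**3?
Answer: 51/4887403 ≈ 1.0435e-5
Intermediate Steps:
I = -29/51 (I = (24 - 53)/((-3 - 1*0**3) + 54) = -29/((-3 - 1*0) + 54) = -29/((-3 + 0) + 54) = -29/(-3 + 54) = -29/51 ≈ -0.56863)
S(Y) = -29/51
1/(95832 + S(-37 - 30)) = 1/(95832 - 29/51) = 1/(4887403/51) = 51/4887403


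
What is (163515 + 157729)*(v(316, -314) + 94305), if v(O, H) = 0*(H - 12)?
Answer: 30294915420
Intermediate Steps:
v(O, H) = 0 (v(O, H) = 0*(-12 + H) = 0)
(163515 + 157729)*(v(316, -314) + 94305) = (163515 + 157729)*(0 + 94305) = 321244*94305 = 30294915420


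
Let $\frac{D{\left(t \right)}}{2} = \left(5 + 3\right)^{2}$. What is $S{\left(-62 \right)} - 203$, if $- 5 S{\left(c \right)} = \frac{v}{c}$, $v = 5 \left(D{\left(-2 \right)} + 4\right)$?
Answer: $- \frac{6227}{31} \approx -200.87$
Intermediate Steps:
$D{\left(t \right)} = 128$ ($D{\left(t \right)} = 2 \left(5 + 3\right)^{2} = 2 \cdot 8^{2} = 2 \cdot 64 = 128$)
$v = 660$ ($v = 5 \left(128 + 4\right) = 5 \cdot 132 = 660$)
$S{\left(c \right)} = - \frac{132}{c}$ ($S{\left(c \right)} = - \frac{660 \frac{1}{c}}{5} = - \frac{132}{c}$)
$S{\left(-62 \right)} - 203 = - \frac{132}{-62} - 203 = \left(-132\right) \left(- \frac{1}{62}\right) - 203 = \frac{66}{31} - 203 = - \frac{6227}{31}$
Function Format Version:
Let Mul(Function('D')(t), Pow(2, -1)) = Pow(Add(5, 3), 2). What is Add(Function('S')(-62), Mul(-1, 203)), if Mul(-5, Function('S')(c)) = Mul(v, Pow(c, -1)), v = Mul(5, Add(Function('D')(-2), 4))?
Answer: Rational(-6227, 31) ≈ -200.87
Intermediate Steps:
Function('D')(t) = 128 (Function('D')(t) = Mul(2, Pow(Add(5, 3), 2)) = Mul(2, Pow(8, 2)) = Mul(2, 64) = 128)
v = 660 (v = Mul(5, Add(128, 4)) = Mul(5, 132) = 660)
Function('S')(c) = Mul(-132, Pow(c, -1)) (Function('S')(c) = Mul(Rational(-1, 5), Mul(660, Pow(c, -1))) = Mul(-132, Pow(c, -1)))
Add(Function('S')(-62), Mul(-1, 203)) = Add(Mul(-132, Pow(-62, -1)), Mul(-1, 203)) = Add(Mul(-132, Rational(-1, 62)), -203) = Add(Rational(66, 31), -203) = Rational(-6227, 31)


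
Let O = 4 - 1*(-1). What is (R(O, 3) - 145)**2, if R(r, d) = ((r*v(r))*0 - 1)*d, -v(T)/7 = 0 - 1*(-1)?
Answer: 21904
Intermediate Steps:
v(T) = -7 (v(T) = -7*(0 - 1*(-1)) = -7*(0 + 1) = -7*1 = -7)
O = 5 (O = 4 + 1 = 5)
R(r, d) = -d (R(r, d) = ((r*(-7))*0 - 1)*d = (-7*r*0 - 1)*d = (0 - 1)*d = -d)
(R(O, 3) - 145)**2 = (-1*3 - 145)**2 = (-3 - 145)**2 = (-148)**2 = 21904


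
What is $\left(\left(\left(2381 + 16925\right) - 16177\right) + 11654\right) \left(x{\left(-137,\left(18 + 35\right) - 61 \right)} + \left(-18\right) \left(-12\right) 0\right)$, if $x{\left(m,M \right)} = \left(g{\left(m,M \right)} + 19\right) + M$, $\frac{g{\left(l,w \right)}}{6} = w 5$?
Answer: $-3385307$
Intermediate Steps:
$g{\left(l,w \right)} = 30 w$ ($g{\left(l,w \right)} = 6 w 5 = 6 \cdot 5 w = 30 w$)
$x{\left(m,M \right)} = 19 + 31 M$ ($x{\left(m,M \right)} = \left(30 M + 19\right) + M = \left(19 + 30 M\right) + M = 19 + 31 M$)
$\left(\left(\left(2381 + 16925\right) - 16177\right) + 11654\right) \left(x{\left(-137,\left(18 + 35\right) - 61 \right)} + \left(-18\right) \left(-12\right) 0\right) = \left(\left(\left(2381 + 16925\right) - 16177\right) + 11654\right) \left(\left(19 + 31 \left(\left(18 + 35\right) - 61\right)\right) + \left(-18\right) \left(-12\right) 0\right) = \left(\left(19306 - 16177\right) + 11654\right) \left(\left(19 + 31 \left(53 - 61\right)\right) + 216 \cdot 0\right) = \left(3129 + 11654\right) \left(\left(19 + 31 \left(-8\right)\right) + 0\right) = 14783 \left(\left(19 - 248\right) + 0\right) = 14783 \left(-229 + 0\right) = 14783 \left(-229\right) = -3385307$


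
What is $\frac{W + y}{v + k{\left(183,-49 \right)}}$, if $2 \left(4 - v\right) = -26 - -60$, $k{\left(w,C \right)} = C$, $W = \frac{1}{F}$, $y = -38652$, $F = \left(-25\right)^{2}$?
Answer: $\frac{24157499}{38750} \approx 623.42$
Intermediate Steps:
$F = 625$
$W = \frac{1}{625} \approx 0.0016$
$v = -13$ ($v = 4 - \frac{-26 - -60}{2} = 4 - \frac{-26 + 60}{2} = 4 - 17 = -13$)
$\frac{W + y}{v + k{\left(183,-49 \right)}} = \frac{\frac{1}{625} - 38652}{-13 - 49} = - \frac{24157499}{625 \left(-62\right)} = \left(- \frac{24157499}{625}\right) \left(- \frac{1}{62}\right) = \frac{24157499}{38750}$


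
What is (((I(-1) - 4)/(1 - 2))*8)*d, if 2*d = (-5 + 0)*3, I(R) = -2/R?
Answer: -120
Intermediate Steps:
d = -15/2 (d = ((-5 + 0)*3)/2 = (-5*3)/2 = (½)*(-15) = -15/2 ≈ -7.5000)
(((I(-1) - 4)/(1 - 2))*8)*d = (((-2/(-1) - 4)/(1 - 2))*8)*(-15/2) = (((-2*(-1) - 4)/(-1))*8)*(-15/2) = (((2 - 4)*(-1))*8)*(-15/2) = (-2*(-1)*8)*(-15/2) = (2*8)*(-15/2) = 16*(-15/2) = -120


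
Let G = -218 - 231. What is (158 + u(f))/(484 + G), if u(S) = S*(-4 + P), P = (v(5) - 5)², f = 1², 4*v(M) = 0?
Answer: 179/35 ≈ 5.1143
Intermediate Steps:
v(M) = 0 (v(M) = (¼)*0 = 0)
f = 1
P = 25 (P = (0 - 5)² = (-5)² = 25)
G = -449
u(S) = 21*S (u(S) = S*(-4 + 25) = S*21 = 21*S)
(158 + u(f))/(484 + G) = (158 + 21*1)/(484 - 449) = (158 + 21)/35 = 179*(1/35) = 179/35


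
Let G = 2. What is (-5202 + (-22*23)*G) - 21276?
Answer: -27490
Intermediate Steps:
(-5202 + (-22*23)*G) - 21276 = (-5202 - 22*23*2) - 21276 = (-5202 - 506*2) - 21276 = (-5202 - 1012) - 21276 = -6214 - 21276 = -27490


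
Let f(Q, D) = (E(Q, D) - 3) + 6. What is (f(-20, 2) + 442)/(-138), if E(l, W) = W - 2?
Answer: -445/138 ≈ -3.2246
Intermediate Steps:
E(l, W) = -2 + W
f(Q, D) = 1 + D (f(Q, D) = ((-2 + D) - 3) + 6 = (-5 + D) + 6 = 1 + D)
(f(-20, 2) + 442)/(-138) = ((1 + 2) + 442)/(-138) = (3 + 442)*(-1/138) = 445*(-1/138) = -445/138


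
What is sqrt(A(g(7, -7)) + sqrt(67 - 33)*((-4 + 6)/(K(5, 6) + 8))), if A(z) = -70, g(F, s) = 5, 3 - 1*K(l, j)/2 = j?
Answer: sqrt(-70 + sqrt(34)) ≈ 8.0106*I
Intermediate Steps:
K(l, j) = 6 - 2*j
sqrt(A(g(7, -7)) + sqrt(67 - 33)*((-4 + 6)/(K(5, 6) + 8))) = sqrt(-70 + sqrt(67 - 33)*((-4 + 6)/((6 - 2*6) + 8))) = sqrt(-70 + sqrt(34)*(2/((6 - 12) + 8))) = sqrt(-70 + sqrt(34)*(2/(-6 + 8))) = sqrt(-70 + sqrt(34)*(2/2)) = sqrt(-70 + sqrt(34)*(2*(1/2))) = sqrt(-70 + sqrt(34)*1) = sqrt(-70 + sqrt(34))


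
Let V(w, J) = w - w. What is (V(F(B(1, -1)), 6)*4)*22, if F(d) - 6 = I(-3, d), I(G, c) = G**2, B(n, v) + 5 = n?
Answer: 0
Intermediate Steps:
B(n, v) = -5 + n
F(d) = 15 (F(d) = 6 + (-3)**2 = 6 + 9 = 15)
V(w, J) = 0
(V(F(B(1, -1)), 6)*4)*22 = (0*4)*22 = 0*22 = 0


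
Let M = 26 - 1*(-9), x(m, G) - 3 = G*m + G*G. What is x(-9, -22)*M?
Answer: 23975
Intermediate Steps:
x(m, G) = 3 + G² + G*m (x(m, G) = 3 + (G*m + G*G) = 3 + (G*m + G²) = 3 + (G² + G*m) = 3 + G² + G*m)
M = 35 (M = 26 + 9 = 35)
x(-9, -22)*M = (3 + (-22)² - 22*(-9))*35 = (3 + 484 + 198)*35 = 685*35 = 23975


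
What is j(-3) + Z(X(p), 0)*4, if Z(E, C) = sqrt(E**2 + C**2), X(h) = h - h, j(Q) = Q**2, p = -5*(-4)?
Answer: 9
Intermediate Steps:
p = 20
X(h) = 0
Z(E, C) = sqrt(C**2 + E**2)
j(-3) + Z(X(p), 0)*4 = (-3)**2 + sqrt(0**2 + 0**2)*4 = 9 + sqrt(0 + 0)*4 = 9 + sqrt(0)*4 = 9 + 0*4 = 9 + 0 = 9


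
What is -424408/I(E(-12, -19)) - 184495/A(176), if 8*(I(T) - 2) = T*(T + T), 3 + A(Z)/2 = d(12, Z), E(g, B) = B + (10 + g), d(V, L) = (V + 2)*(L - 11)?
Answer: -7915712303/2071686 ≈ -3820.9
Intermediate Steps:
d(V, L) = (-11 + L)*(2 + V) (d(V, L) = (2 + V)*(-11 + L) = (-11 + L)*(2 + V))
E(g, B) = 10 + B + g
A(Z) = -314 + 28*Z (A(Z) = -6 + 2*(-22 - 11*12 + 2*Z + Z*12) = -6 + 2*(-22 - 132 + 2*Z + 12*Z) = -6 + 2*(-154 + 14*Z) = -6 + (-308 + 28*Z) = -314 + 28*Z)
I(T) = 2 + T²/4 (I(T) = 2 + (T*(T + T))/8 = 2 + (T*(2*T))/8 = 2 + (2*T²)/8 = 2 + T²/4)
-424408/I(E(-12, -19)) - 184495/A(176) = -424408/(2 + (10 - 19 - 12)²/4) - 184495/(-314 + 28*176) = -424408/(2 + (¼)*(-21)²) - 184495/(-314 + 4928) = -424408/(2 + (¼)*441) - 184495/4614 = -424408/(2 + 441/4) - 184495*1/4614 = -424408/449/4 - 184495/4614 = -424408*4/449 - 184495/4614 = -1697632/449 - 184495/4614 = -7915712303/2071686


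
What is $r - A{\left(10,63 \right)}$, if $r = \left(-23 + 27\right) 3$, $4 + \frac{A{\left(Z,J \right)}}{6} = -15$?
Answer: $126$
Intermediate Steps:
$A{\left(Z,J \right)} = -114$ ($A{\left(Z,J \right)} = -24 + 6 \left(-15\right) = -24 - 90 = -114$)
$r = 12$ ($r = 4 \cdot 3 = 12$)
$r - A{\left(10,63 \right)} = 12 - -114 = 12 + 114 = 126$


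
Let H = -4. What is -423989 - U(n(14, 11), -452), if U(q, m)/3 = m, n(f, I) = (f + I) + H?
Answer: -422633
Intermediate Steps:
n(f, I) = -4 + I + f (n(f, I) = (f + I) - 4 = (I + f) - 4 = -4 + I + f)
U(q, m) = 3*m
-423989 - U(n(14, 11), -452) = -423989 - 3*(-452) = -423989 - 1*(-1356) = -423989 + 1356 = -422633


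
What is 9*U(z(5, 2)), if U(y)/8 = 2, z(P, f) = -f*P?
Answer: 144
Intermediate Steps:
z(P, f) = -P*f
U(y) = 16 (U(y) = 8*2 = 16)
9*U(z(5, 2)) = 9*16 = 144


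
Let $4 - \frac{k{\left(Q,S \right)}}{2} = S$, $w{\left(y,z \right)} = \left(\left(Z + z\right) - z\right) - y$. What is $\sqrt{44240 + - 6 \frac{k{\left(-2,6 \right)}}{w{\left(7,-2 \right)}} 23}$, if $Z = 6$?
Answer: $2 \sqrt{10922} \approx 209.02$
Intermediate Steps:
$w{\left(y,z \right)} = 6 - y$ ($w{\left(y,z \right)} = \left(\left(6 + z\right) - z\right) - y = 6 - y$)
$k{\left(Q,S \right)} = 8 - 2 S$
$\sqrt{44240 + - 6 \frac{k{\left(-2,6 \right)}}{w{\left(7,-2 \right)}} 23} = \sqrt{44240 + - 6 \frac{8 - 12}{6 - 7} \cdot 23} = \sqrt{44240 + - 6 \left(- \frac{4}{-1}\right) 23} = \sqrt{44240 + - 6 \left(\left(-4\right) \left(-1\right)\right) 23} = \sqrt{44240 + \left(-6\right) 4 \cdot 23} = \sqrt{44240 - 552} = \sqrt{43688} = 2 \sqrt{10922}$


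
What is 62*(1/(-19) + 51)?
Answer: 60016/19 ≈ 3158.7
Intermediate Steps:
62*(1/(-19) + 51) = 62*(-1/19 + 51) = 62*(968/19) = 60016/19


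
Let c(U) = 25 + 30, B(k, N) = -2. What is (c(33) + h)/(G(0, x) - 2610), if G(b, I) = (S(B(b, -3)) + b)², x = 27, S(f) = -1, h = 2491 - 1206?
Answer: -1340/2609 ≈ -0.51361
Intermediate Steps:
h = 1285
c(U) = 55
G(b, I) = (-1 + b)²
(c(33) + h)/(G(0, x) - 2610) = (55 + 1285)/((-1 + 0)² - 2610) = 1340/((-1)² - 2610) = 1340/(1 - 2610) = 1340/(-2609) = 1340*(-1/2609) = -1340/2609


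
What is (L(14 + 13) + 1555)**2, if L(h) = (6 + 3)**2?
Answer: 2676496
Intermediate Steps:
L(h) = 81 (L(h) = 9**2 = 81)
(L(14 + 13) + 1555)**2 = (81 + 1555)**2 = 1636**2 = 2676496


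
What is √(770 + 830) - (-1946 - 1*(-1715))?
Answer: 271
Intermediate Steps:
√(770 + 830) - (-1946 - 1*(-1715)) = √1600 - (-1946 + 1715) = 40 - 1*(-231) = 40 + 231 = 271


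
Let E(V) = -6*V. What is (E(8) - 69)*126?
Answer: -14742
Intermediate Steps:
(E(8) - 69)*126 = (-6*8 - 69)*126 = (-48 - 69)*126 = -117*126 = -14742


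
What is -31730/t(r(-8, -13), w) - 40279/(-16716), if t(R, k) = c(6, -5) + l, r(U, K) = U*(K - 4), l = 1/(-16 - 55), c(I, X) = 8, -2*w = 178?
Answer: -1792165147/451332 ≈ -3970.8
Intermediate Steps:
w = -89 (w = -1/2*178 = -89)
l = -1/71 (l = 1/(-71) = -1/71 ≈ -0.014085)
r(U, K) = U*(-4 + K)
t(R, k) = 567/71 (t(R, k) = 8 - 1/71 = 567/71)
-31730/t(r(-8, -13), w) - 40279/(-16716) = -31730/567/71 - 40279/(-16716) = -31730*71/567 - 40279*(-1/16716) = -2252830/567 + 40279/16716 = -1792165147/451332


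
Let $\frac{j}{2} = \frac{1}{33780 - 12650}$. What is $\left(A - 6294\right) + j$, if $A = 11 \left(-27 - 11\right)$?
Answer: $- \frac{70912279}{10565} \approx -6712.0$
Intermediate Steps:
$j = \frac{1}{10565}$ ($j = \frac{2}{33780 - 12650} = \frac{2}{21130} = 2 \cdot \frac{1}{21130} = \frac{1}{10565} \approx 9.4652 \cdot 10^{-5}$)
$A = -418$ ($A = 11 \left(-38\right) = -418$)
$\left(A - 6294\right) + j = \left(-418 - 6294\right) + \frac{1}{10565} = -6712 + \frac{1}{10565} = - \frac{70912279}{10565}$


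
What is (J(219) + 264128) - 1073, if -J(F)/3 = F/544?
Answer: 143101263/544 ≈ 2.6305e+5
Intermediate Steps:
J(F) = -3*F/544
(J(219) + 264128) - 1073 = (-3/544*219 + 264128) - 1073 = (-657/544 + 264128) - 1073 = 143684975/544 - 1073 = 143101263/544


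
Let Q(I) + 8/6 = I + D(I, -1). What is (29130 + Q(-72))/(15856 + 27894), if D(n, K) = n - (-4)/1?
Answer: 43483/65625 ≈ 0.66260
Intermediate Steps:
D(n, K) = 4 + n (D(n, K) = n - (-4) = n - 1*(-4) = n + 4 = 4 + n)
Q(I) = 8/3 + 2*I (Q(I) = -4/3 + (I + (4 + I)) = -4/3 + (4 + 2*I) = 8/3 + 2*I)
(29130 + Q(-72))/(15856 + 27894) = (29130 + (8/3 + 2*(-72)))/(15856 + 27894) = (29130 + (8/3 - 144))/43750 = (29130 - 424/3)*(1/43750) = (86966/3)*(1/43750) = 43483/65625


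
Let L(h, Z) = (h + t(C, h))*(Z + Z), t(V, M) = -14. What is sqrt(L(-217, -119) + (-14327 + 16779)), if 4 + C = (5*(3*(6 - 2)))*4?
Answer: sqrt(57430) ≈ 239.65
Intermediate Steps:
C = 236 (C = -4 + (5*(3*(6 - 2)))*4 = -4 + (5*(3*4))*4 = -4 + (5*12)*4 = -4 + 60*4 = -4 + 240 = 236)
L(h, Z) = 2*Z*(-14 + h) (L(h, Z) = (h - 14)*(Z + Z) = (-14 + h)*(2*Z) = 2*Z*(-14 + h))
sqrt(L(-217, -119) + (-14327 + 16779)) = sqrt(2*(-119)*(-14 - 217) + (-14327 + 16779)) = sqrt(2*(-119)*(-231) + 2452) = sqrt(54978 + 2452) = sqrt(57430)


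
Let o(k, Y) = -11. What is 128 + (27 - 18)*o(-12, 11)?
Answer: 29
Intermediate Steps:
128 + (27 - 18)*o(-12, 11) = 128 + (27 - 18)*(-11) = 128 + 9*(-11) = 128 - 99 = 29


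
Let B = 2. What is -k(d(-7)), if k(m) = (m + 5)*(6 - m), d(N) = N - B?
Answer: 60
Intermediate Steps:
d(N) = -2 + N (d(N) = N - 1*2 = N - 2 = -2 + N)
k(m) = (5 + m)*(6 - m)
-k(d(-7)) = -(30 + (-2 - 7) - (-2 - 7)²) = -(30 - 9 - 1*(-9)²) = -(30 - 9 - 1*81) = -(30 - 9 - 81) = -1*(-60) = 60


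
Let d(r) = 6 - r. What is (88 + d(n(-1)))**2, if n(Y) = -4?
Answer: 9604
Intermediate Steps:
(88 + d(n(-1)))**2 = (88 + (6 - 1*(-4)))**2 = (88 + (6 + 4))**2 = (88 + 10)**2 = 98**2 = 9604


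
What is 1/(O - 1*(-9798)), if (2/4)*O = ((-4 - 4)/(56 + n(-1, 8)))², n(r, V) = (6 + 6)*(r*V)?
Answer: 25/244952 ≈ 0.00010206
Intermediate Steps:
n(r, V) = 12*V*r (n(r, V) = 12*(V*r) = 12*V*r)
O = 2/25 (O = 2*((-4 - 4)/(56 + 12*8*(-1)))² = 2*(-8/(56 - 96))² = 2*(-8/(-40))² = 2*(-8*(-1/40))² = 2*(⅕)² = 2*(1/25) = 2/25 ≈ 0.080000)
1/(O - 1*(-9798)) = 1/(2/25 - 1*(-9798)) = 1/(2/25 + 9798) = 1/(244952/25) = 25/244952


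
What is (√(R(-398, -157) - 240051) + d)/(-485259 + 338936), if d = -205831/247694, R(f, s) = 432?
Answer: 205831/36243329162 - I*√239619/146323 ≈ 5.6791e-6 - 0.0033454*I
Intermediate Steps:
d = -205831/247694 (d = -205831*1/247694 = -205831/247694 ≈ -0.83099)
(√(R(-398, -157) - 240051) + d)/(-485259 + 338936) = (√(432 - 240051) - 205831/247694)/(-485259 + 338936) = (√(-239619) - 205831/247694)/(-146323) = (I*√239619 - 205831/247694)*(-1/146323) = (-205831/247694 + I*√239619)*(-1/146323) = 205831/36243329162 - I*√239619/146323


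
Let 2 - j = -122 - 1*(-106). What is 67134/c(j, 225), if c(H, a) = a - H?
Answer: 22378/69 ≈ 324.32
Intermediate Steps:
j = 18 (j = 2 - (-122 - 1*(-106)) = 2 - (-122 + 106) = 2 - 1*(-16) = 2 + 16 = 18)
67134/c(j, 225) = 67134/(225 - 1*18) = 67134/(225 - 18) = 67134/207 = 67134*(1/207) = 22378/69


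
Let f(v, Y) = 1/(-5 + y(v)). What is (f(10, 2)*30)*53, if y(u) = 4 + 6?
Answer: 318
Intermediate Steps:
y(u) = 10
f(v, Y) = 1/5 (f(v, Y) = 1/(-5 + 10) = 1/5)
(f(10, 2)*30)*53 = ((1/5)*30)*53 = 6*53 = 318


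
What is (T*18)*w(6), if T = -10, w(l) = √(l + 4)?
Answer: -180*√10 ≈ -569.21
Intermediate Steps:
w(l) = √(4 + l)
(T*18)*w(6) = (-10*18)*√(4 + 6) = -180*√10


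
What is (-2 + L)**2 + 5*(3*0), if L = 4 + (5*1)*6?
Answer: 1024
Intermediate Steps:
L = 34 (L = 4 + 5*6 = 4 + 30 = 34)
(-2 + L)**2 + 5*(3*0) = (-2 + 34)**2 + 5*(3*0) = 32**2 + 5*0 = 1024 + 0 = 1024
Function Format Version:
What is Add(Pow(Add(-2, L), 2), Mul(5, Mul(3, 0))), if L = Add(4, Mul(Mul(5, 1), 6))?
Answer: 1024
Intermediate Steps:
L = 34 (L = Add(4, Mul(5, 6)) = Add(4, 30) = 34)
Add(Pow(Add(-2, L), 2), Mul(5, Mul(3, 0))) = Add(Pow(Add(-2, 34), 2), Mul(5, Mul(3, 0))) = Add(Pow(32, 2), Mul(5, 0)) = Add(1024, 0) = 1024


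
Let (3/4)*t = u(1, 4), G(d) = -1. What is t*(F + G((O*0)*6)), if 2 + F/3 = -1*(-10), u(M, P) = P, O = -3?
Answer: 368/3 ≈ 122.67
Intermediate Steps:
F = 24 (F = -6 + 3*(-1*(-10)) = -6 + 3*10 = -6 + 30 = 24)
t = 16/3 (t = (4/3)*4 = 16/3 ≈ 5.3333)
t*(F + G((O*0)*6)) = 16*(24 - 1)/3 = (16/3)*23 = 368/3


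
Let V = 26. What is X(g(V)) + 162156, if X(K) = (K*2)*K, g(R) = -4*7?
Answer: 163724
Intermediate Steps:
g(R) = -28
X(K) = 2*K² (X(K) = (2*K)*K = 2*K²)
X(g(V)) + 162156 = 2*(-28)² + 162156 = 2*784 + 162156 = 1568 + 162156 = 163724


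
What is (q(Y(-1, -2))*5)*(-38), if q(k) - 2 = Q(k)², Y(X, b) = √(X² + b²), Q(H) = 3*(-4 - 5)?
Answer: -138890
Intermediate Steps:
Q(H) = -27 (Q(H) = 3*(-9) = -27)
q(k) = 731 (q(k) = 2 + (-27)² = 2 + 729 = 731)
(q(Y(-1, -2))*5)*(-38) = (731*5)*(-38) = 3655*(-38) = -138890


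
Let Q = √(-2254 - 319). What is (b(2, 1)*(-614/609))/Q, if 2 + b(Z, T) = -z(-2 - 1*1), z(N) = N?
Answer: 614*I*√2573/1566957 ≈ 0.019876*I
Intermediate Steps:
b(Z, T) = 1 (b(Z, T) = -2 - (-2 - 1*1) = -2 - (-2 - 1) = -2 - 1*(-3) = -2 + 3 = 1)
Q = I*√2573 (Q = √(-2573) = I*√2573 ≈ 50.725*I)
(b(2, 1)*(-614/609))/Q = (1*(-614/609))/((I*√2573)) = (1*(-614*1/609))*(-I*√2573/2573) = (1*(-614/609))*(-I*√2573/2573) = -(-614)*I*√2573/1566957 = 614*I*√2573/1566957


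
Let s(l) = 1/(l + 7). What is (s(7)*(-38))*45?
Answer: -855/7 ≈ -122.14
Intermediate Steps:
s(l) = 1/(7 + l)
(s(7)*(-38))*45 = (-38/(7 + 7))*45 = (-38/14)*45 = ((1/14)*(-38))*45 = -19/7*45 = -855/7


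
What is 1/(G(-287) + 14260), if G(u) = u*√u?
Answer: 14260/226987503 + 287*I*√287/226987503 ≈ 6.2823e-5 + 2.142e-5*I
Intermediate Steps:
G(u) = u^(3/2)
1/(G(-287) + 14260) = 1/((-287)^(3/2) + 14260) = 1/(-287*I*√287 + 14260) = 1/(14260 - 287*I*√287)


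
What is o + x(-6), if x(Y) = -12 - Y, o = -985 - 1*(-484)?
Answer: -507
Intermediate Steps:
o = -501 (o = -985 + 484 = -501)
o + x(-6) = -501 + (-12 - 1*(-6)) = -501 + (-12 + 6) = -501 - 6 = -507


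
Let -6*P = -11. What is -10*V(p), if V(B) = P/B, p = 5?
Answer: -11/3 ≈ -3.6667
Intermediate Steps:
P = 11/6 (P = -1/6*(-11) = 11/6 ≈ 1.8333)
V(B) = 11/(6*B)
-10*V(p) = -55/(3*5) = -10*11/30 = -11/3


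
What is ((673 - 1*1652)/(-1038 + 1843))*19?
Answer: -18601/805 ≈ -23.107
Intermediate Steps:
((673 - 1*1652)/(-1038 + 1843))*19 = ((673 - 1652)/805)*19 = -979*1/805*19 = -979/805*19 = -18601/805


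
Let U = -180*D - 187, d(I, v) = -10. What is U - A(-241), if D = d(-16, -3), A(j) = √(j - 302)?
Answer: 1613 - I*√543 ≈ 1613.0 - 23.302*I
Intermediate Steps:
A(j) = √(-302 + j)
D = -10
U = 1613 (U = -180*(-10) - 187 = 1800 - 187 = 1613)
U - A(-241) = 1613 - √(-302 - 241) = 1613 - √(-543) = 1613 - I*√543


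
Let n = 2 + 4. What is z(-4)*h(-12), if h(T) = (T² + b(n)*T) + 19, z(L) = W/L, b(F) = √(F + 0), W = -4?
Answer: 163 - 12*√6 ≈ 133.61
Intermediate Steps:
n = 6
b(F) = √F
z(L) = -4/L
h(T) = 19 + T² + T*√6 (h(T) = (T² + √6*T) + 19 = (T² + T*√6) + 19 = 19 + T² + T*√6)
z(-4)*h(-12) = (-4/(-4))*(19 + (-12)² - 12*√6) = (-4*(-¼))*(19 + 144 - 12*√6) = 1*(163 - 12*√6) = 163 - 12*√6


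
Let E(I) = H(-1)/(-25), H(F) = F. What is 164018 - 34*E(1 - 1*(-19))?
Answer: 4100416/25 ≈ 1.6402e+5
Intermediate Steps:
E(I) = 1/25 (E(I) = -1/(-25) = -1*(-1/25) = 1/25)
164018 - 34*E(1 - 1*(-19)) = 164018 - 34/25 = 4100416/25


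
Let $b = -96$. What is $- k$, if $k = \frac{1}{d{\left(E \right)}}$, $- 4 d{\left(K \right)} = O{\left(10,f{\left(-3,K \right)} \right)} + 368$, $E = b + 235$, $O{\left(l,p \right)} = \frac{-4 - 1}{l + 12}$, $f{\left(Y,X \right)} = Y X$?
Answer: $\frac{88}{8091} \approx 0.010876$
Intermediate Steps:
$f{\left(Y,X \right)} = X Y$
$O{\left(l,p \right)} = - \frac{5}{12 + l}$
$E = 139$ ($E = -96 + 235 = 139$)
$d{\left(K \right)} = - \frac{8091}{88}$ ($d{\left(K \right)} = - \frac{- \frac{5}{12 + 10} + 368}{4} = - \frac{- \frac{5}{22} + 368}{4} = \left(- \frac{1}{4}\right) \frac{8091}{22} = - \frac{8091}{88}$)
$k = - \frac{88}{8091}$ ($k = \frac{1}{- \frac{8091}{88}} = - \frac{88}{8091} \approx -0.010876$)
$- k = \left(-1\right) \left(- \frac{88}{8091}\right) = \frac{88}{8091}$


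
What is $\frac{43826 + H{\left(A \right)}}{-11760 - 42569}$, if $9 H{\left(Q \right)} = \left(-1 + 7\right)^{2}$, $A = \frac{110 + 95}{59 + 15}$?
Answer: $- \frac{43830}{54329} \approx -0.80675$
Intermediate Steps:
$A = \frac{205}{74} \approx 2.7703$
$H{\left(Q \right)} = 4$ ($H{\left(Q \right)} = \frac{\left(-1 + 7\right)^{2}}{9} = \frac{6^{2}}{9} = \frac{1}{9} \cdot 36 = 4$)
$\frac{43826 + H{\left(A \right)}}{-11760 - 42569} = \frac{43826 + 4}{-11760 - 42569} = \frac{43830}{-54329} = 43830 \left(- \frac{1}{54329}\right) = - \frac{43830}{54329}$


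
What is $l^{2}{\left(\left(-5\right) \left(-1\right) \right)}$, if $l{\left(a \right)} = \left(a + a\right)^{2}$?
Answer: $10000$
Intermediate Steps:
$l{\left(a \right)} = 4 a^{2}$ ($l{\left(a \right)} = \left(2 a\right)^{2} = 4 a^{2}$)
$l^{2}{\left(\left(-5\right) \left(-1\right) \right)} = \left(4 \left(\left(-5\right) \left(-1\right)\right)^{2}\right)^{2} = \left(4 \cdot 5^{2}\right)^{2} = \left(4 \cdot 25\right)^{2} = 100^{2} = 10000$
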